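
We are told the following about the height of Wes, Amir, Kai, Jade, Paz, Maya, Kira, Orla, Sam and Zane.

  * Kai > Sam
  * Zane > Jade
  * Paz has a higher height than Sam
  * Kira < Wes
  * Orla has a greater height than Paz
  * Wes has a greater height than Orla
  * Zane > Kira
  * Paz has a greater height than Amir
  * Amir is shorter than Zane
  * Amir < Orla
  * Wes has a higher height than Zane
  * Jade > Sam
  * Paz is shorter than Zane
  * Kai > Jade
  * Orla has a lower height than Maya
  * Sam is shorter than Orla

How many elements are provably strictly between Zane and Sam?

2

Chaining upward from Sam reaches: Paz, Jade, Kai, Orla, Maya, Wes.
Chaining downward from Zane reaches: Amir, Paz, Kira, Jade.
Strictly between Sam and Zane are those in both lists: Paz, Jade — 2 elements.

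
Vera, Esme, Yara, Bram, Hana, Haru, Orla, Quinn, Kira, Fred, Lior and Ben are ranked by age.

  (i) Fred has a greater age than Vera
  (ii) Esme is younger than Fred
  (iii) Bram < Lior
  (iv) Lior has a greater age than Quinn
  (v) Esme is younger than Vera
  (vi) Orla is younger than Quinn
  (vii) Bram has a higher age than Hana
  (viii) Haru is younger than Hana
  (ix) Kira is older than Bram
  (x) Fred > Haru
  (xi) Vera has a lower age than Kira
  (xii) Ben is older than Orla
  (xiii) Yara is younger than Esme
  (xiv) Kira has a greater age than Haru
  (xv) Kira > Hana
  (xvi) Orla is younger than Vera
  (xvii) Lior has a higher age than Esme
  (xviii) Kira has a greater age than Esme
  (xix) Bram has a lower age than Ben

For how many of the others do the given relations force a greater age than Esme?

Directly above Esme: Vera, Kira, Lior, Fred.
Nothing else is reachable above Esme; 4 in all.

4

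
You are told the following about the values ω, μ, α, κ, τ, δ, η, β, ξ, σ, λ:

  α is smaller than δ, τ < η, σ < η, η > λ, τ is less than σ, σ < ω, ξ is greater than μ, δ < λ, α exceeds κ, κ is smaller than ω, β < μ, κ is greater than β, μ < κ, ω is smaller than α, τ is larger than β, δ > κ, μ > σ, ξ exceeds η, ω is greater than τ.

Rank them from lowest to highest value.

β < τ < σ < μ < κ < ω < α < δ < λ < η < ξ

Nothing is placed below β, so it is least; from there β < τ; τ < σ; σ < μ; μ < κ; κ < ω; ω < α; α < δ; δ < λ; λ < η; η < ξ, each given directly.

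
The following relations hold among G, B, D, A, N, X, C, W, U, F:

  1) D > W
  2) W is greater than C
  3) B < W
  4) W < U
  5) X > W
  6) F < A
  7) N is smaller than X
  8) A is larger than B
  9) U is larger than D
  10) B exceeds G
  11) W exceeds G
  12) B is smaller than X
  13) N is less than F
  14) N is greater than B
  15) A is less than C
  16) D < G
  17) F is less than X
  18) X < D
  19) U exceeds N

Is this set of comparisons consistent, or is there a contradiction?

Chaining the given relations yields G < B < N < F < A < C < W < X < D, so G < D. But one relation states D < G. These cannot both hold.

inconsistent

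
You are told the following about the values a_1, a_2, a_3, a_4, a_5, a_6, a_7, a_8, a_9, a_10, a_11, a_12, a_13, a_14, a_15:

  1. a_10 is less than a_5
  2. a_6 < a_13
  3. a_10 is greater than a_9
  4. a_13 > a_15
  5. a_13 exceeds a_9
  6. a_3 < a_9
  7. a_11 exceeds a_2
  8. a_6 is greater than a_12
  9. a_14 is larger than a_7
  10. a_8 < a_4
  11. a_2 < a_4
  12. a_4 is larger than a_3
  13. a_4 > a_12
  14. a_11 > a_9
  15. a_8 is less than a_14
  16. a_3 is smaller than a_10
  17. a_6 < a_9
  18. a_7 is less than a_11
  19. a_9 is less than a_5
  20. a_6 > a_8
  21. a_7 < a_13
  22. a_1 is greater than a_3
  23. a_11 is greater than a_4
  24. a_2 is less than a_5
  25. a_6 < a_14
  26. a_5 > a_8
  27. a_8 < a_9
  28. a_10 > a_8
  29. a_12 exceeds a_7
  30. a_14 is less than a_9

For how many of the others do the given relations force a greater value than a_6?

From a_6 the given relations immediately reach a_14, a_9, a_13.
From those, a_10, a_5, a_11 — 6 in total.
No other element is forced above a_6 by the given relations, so the count is 6.

6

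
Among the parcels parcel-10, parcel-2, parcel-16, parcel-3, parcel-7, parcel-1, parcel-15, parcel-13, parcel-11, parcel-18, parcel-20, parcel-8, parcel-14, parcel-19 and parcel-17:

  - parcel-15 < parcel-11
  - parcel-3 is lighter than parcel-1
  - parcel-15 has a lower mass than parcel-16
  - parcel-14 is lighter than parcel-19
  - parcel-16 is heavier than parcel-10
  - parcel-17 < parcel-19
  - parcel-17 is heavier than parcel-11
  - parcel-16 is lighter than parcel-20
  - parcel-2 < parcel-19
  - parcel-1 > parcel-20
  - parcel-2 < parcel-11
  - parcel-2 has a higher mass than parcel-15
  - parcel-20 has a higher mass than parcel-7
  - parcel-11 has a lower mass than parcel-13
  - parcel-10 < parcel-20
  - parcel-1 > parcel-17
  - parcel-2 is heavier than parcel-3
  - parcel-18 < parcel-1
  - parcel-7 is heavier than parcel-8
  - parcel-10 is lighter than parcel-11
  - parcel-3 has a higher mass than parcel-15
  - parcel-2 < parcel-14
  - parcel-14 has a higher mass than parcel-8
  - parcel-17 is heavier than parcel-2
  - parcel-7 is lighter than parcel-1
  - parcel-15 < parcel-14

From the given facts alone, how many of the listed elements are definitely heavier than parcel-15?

Directly above parcel-15: parcel-3, parcel-16, parcel-2, parcel-11, parcel-14.
One step further: parcel-17, parcel-20, parcel-13, parcel-19, parcel-1 (10 so far).
Nothing else is reachable above parcel-15; 10 in all.

10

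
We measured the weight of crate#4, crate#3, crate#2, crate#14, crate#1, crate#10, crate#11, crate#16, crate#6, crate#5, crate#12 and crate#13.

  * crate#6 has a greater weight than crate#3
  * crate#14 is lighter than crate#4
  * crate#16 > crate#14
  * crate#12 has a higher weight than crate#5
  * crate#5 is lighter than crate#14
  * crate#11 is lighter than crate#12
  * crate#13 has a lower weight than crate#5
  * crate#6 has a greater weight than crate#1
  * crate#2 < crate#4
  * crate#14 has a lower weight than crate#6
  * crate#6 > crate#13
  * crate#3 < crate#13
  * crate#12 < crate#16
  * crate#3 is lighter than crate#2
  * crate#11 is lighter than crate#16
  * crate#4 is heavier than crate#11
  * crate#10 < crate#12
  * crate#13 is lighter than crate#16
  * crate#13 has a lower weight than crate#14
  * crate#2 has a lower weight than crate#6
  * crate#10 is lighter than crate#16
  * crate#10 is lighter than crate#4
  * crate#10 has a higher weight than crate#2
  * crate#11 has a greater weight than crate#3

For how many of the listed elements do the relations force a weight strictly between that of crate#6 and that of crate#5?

The relations place crate#5 below crate#6. An element lies strictly between them when it is forced above crate#5 and also forced below crate#6.
Above crate#5: {crate#14, crate#12, crate#4, crate#16}. Below crate#6: {crate#3, crate#2, crate#13, crate#1, crate#14}.
Intersection: {crate#14} — 1.

1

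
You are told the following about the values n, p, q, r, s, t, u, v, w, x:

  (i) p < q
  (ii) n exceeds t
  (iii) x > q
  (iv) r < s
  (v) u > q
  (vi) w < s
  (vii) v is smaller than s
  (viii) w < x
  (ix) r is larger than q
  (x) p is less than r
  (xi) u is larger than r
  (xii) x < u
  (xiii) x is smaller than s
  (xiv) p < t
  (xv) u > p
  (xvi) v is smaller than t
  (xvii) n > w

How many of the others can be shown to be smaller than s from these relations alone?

6

From s the given relations immediately reach w, v, r, x.
From those, p, q — 6 in total.
Nothing else is reachable below s; 6 in all.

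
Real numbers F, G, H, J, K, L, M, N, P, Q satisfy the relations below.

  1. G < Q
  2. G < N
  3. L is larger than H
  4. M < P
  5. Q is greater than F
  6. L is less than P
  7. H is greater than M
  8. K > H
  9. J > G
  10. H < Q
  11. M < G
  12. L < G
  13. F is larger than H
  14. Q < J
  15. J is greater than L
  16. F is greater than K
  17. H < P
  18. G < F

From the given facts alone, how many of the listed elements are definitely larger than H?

From H the given relations immediately reach L, K, F, P, Q.
From those, G, J — 7 in total.
From those, N — 8 in total.
No other element is forced above H by the given relations, so the count is 8.

8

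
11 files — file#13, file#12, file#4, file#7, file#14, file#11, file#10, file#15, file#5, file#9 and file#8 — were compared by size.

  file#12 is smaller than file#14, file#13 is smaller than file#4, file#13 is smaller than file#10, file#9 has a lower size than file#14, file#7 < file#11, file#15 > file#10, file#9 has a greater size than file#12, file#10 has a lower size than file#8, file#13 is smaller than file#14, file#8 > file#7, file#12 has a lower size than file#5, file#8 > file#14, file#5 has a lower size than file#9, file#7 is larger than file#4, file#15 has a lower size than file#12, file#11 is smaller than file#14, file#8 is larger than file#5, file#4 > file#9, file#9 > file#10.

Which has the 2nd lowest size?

The consecutive relations fix a unique order: file#13 < file#10 < file#15 < file#12 < file#5 < file#9 < file#4 < file#7 < file#11 < file#14 < file#8.
The 2nd smallest is file#10.

file#10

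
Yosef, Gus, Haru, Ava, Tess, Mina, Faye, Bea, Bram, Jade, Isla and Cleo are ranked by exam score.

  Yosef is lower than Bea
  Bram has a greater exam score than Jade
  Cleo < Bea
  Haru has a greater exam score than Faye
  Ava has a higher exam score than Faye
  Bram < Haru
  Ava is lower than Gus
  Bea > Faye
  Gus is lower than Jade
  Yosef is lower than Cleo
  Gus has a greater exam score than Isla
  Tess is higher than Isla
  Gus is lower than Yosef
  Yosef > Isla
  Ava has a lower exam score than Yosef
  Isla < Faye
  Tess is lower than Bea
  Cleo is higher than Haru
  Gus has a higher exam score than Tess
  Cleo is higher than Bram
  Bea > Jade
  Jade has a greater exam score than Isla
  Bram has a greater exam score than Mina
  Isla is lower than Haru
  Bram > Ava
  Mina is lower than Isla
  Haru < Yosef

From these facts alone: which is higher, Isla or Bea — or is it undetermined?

Bea

Isla < Faye and Faye < Ava give Isla < Ava.
Then Ava < Gus extends the chain to Gus.
Then Gus < Jade extends the chain to Jade.
Then Jade < Bram extends the chain to Bram.
With Bram < Haru: Isla < Faye < Ava < Gus < Jade < Bram < Haru.
With Haru < Yosef: Isla < Faye < Ava < Gus < Jade < Bram < Haru < Yosef.
With Yosef < Cleo: Isla < Faye < Ava < Gus < Jade < Bram < Haru < Yosef < Cleo.
With Cleo < Bea: Isla < Faye < Ava < Gus < Jade < Bram < Haru < Yosef < Cleo < Bea.
So Bea is higher.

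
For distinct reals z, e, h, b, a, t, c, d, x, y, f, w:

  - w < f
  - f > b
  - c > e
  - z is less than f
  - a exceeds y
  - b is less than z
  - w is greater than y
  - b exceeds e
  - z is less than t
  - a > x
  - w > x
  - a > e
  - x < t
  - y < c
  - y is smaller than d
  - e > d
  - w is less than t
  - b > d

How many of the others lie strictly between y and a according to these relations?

Chaining upward from y reaches: d, w, e, b, z, f, c, t.
Chaining downward from a reaches: d, x, e.
Strictly between y and a are those in both lists: d, e — 2 elements.

2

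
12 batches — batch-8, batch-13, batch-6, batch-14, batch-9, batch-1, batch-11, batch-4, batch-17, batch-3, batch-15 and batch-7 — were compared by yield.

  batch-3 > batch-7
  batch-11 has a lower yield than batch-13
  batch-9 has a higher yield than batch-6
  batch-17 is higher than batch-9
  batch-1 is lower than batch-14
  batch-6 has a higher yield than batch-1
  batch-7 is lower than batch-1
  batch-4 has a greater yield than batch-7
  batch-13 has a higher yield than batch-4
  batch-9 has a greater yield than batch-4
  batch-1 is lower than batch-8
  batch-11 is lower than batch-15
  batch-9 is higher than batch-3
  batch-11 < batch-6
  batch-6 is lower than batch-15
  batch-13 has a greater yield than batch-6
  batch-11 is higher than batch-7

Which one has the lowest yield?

batch-1 is not least since batch-7 < batch-1; batch-11 is not least since batch-7 < batch-11; batch-3 is not least since batch-7 < batch-3; batch-14 is not least since batch-1 < batch-14; batch-6 is not least since batch-1 < batch-6; batch-4 is not least since batch-7 < batch-4; batch-9 is not least since batch-3 < batch-9; batch-15 is not least since batch-6 < batch-15; batch-17 is not least since batch-9 < batch-17; batch-8 is not least since batch-1 < batch-8; batch-13 is not least since batch-6 < batch-13.
Only batch-7 has nothing below it, so batch-7 is the lowest yield.

batch-7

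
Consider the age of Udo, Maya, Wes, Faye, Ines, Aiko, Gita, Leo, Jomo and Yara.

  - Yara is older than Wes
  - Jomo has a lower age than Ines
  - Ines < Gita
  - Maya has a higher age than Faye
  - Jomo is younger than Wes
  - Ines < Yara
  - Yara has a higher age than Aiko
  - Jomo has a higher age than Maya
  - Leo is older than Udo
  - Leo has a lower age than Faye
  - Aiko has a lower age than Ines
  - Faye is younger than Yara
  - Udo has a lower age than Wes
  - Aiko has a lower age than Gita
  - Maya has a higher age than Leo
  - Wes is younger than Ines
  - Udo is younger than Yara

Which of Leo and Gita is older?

Leo < Faye and Faye < Maya give Leo < Maya.
Then Maya < Jomo extends the chain to Jomo.
With Jomo < Wes: Leo < Faye < Maya < Jomo < Wes.
Then Wes < Ines extends the chain to Ines.
With Ines < Gita: Leo < Faye < Maya < Jomo < Wes < Ines < Gita.
So Leo < Gita; Gita is the older of the two.

Gita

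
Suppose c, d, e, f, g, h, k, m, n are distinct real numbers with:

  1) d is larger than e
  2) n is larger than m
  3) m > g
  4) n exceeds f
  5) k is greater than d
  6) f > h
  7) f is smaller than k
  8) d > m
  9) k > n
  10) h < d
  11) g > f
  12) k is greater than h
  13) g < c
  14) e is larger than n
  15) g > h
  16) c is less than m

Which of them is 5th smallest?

Chaining the given pairs: h < f < g < c < m < n < e < d < k.
Counting 5 from the smallest end gives m.

m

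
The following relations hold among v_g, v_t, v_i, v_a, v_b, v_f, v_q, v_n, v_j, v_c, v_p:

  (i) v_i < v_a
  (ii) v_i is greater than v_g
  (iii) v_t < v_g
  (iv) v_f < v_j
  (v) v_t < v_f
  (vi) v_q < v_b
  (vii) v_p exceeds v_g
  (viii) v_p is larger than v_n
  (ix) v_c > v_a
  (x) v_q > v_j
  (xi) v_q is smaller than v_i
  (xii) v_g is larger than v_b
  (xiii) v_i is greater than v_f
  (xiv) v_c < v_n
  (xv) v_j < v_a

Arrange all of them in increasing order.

v_t < v_f < v_j < v_q < v_b < v_g < v_i < v_a < v_c < v_n < v_p

Nothing is placed below v_t, so it is least; from there v_t < v_f; v_f < v_j; v_j < v_q; v_q < v_b; v_b < v_g; v_g < v_i; v_i < v_a; v_a < v_c; v_c < v_n; v_n < v_p, each given directly.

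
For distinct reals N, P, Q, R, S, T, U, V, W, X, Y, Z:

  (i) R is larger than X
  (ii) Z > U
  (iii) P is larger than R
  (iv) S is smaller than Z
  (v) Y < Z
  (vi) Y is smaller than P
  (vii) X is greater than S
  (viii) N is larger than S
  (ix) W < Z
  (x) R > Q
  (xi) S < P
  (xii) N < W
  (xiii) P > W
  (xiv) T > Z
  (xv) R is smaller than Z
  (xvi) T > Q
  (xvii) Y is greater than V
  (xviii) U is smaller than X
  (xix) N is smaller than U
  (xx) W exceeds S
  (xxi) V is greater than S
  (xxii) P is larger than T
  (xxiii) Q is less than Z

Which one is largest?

S is not greatest since S < W; N is not greatest since N < U; U is not greatest since U < X; X is not greatest since X < R; Q is not greatest since Q < Z; W is not greatest since W < Z; R is not greatest since R < P; V is not greatest since V < Y; Y is not greatest since Y < Z; Z is not greatest since Z < T; T is not greatest since T < P.
Only P has nothing above it, so P is the largest.

P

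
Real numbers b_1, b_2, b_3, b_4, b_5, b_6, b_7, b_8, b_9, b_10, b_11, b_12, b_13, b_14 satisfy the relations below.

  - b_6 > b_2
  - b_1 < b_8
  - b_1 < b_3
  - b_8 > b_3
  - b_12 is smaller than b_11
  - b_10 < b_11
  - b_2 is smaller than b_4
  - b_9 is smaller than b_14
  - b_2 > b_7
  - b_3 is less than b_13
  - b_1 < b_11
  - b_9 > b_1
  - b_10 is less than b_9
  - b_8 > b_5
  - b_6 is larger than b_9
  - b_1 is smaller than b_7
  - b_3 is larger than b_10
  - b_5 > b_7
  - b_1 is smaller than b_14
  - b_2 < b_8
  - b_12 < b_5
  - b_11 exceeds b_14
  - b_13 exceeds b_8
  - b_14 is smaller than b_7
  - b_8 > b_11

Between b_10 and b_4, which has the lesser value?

b_10

The relevant relations are b_10 < b_9; b_9 < b_14; b_14 < b_7; b_7 < b_2; b_2 < b_4.
Together: b_10 < b_9 < b_14 < b_7 < b_2 < b_4.
So b_10 < b_4; b_10 is the smaller of the two.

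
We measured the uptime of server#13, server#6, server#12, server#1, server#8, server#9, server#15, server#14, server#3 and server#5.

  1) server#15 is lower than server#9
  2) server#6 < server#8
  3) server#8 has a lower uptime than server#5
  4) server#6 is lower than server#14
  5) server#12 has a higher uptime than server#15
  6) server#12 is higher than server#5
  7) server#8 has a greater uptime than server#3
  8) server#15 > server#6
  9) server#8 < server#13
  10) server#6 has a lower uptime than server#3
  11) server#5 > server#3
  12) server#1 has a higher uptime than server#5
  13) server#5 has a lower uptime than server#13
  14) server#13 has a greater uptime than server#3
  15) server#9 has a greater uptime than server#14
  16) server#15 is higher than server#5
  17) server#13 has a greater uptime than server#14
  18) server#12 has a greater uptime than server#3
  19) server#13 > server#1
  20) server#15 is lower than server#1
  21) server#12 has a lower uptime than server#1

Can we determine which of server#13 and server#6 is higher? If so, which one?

server#13

Chaining the given relations: server#6 < server#3 < server#8 < server#5 < server#12 < server#1 < server#13.
So server#13 is higher.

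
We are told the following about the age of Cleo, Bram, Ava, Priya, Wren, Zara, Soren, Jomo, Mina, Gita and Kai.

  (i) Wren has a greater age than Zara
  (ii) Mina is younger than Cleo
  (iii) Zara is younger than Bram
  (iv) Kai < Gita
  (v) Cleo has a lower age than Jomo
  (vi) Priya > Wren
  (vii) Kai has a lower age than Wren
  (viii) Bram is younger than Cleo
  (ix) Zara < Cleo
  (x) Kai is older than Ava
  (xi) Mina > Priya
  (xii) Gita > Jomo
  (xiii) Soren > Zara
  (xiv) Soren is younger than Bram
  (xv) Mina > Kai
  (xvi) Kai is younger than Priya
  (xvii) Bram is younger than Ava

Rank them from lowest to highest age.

Nothing is placed below Zara, so it is least; from there Zara < Soren; Soren < Bram; Bram < Ava; Ava < Kai; Kai < Wren; Wren < Priya; Priya < Mina; Mina < Cleo; Cleo < Jomo; Jomo < Gita, each given directly.

Zara < Soren < Bram < Ava < Kai < Wren < Priya < Mina < Cleo < Jomo < Gita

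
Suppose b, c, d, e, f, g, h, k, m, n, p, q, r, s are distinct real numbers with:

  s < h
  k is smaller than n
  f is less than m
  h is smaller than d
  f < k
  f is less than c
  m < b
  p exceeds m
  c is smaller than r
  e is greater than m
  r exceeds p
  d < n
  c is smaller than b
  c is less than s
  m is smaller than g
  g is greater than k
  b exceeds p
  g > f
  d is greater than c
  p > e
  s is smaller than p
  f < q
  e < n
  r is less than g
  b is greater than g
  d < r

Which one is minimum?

f

q is not least since f < q; c is not least since f < c; s is not least since c < s; h is not least since s < h; m is not least since f < m; e is not least since m < e; p is not least since s < p; d is not least since c < d; k is not least since f < k; n is not least since k < n; r is not least since c < r; g is not least since m < g; b is not least since g < b.
Only f has nothing below it, so f is the minimum.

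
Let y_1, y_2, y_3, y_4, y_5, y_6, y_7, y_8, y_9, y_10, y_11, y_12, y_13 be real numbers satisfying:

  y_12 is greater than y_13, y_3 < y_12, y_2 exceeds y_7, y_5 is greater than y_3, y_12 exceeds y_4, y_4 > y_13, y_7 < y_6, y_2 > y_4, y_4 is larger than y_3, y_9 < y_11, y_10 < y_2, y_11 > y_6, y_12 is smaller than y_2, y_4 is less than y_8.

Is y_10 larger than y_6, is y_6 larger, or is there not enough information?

Following every chain through y_6: above y_6 we get y_11; below y_6 we get y_7.
y_10 is not reached, and no chain runs the other way from y_10 to y_6.
So the given relations leave the order of y_6 and y_10 undetermined.

undetermined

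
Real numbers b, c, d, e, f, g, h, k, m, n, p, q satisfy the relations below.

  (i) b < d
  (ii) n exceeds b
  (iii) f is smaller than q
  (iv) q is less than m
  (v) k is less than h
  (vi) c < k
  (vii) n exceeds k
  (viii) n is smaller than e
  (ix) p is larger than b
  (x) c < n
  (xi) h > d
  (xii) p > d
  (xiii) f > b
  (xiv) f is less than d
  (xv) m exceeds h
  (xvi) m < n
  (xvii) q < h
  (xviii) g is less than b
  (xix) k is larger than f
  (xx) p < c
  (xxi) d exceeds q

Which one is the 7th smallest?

Piecing the relations together gives one ordering: g < b < f < q < d < p < c < k < h < m < n < e.
The 7th smallest is c.

c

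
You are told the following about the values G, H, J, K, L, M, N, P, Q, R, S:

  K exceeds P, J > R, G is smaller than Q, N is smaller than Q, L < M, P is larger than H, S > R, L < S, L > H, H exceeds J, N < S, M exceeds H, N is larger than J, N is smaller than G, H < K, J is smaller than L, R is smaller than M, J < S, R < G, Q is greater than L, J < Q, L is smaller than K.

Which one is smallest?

J is not least since R < J; H is not least since J < H; P is not least since H < P; L is not least since H < L; N is not least since J < N; G is not least since N < G; K is not least since P < K; Q is not least since G < Q; M is not least since L < M; S is not least since N < S.
Only R has nothing below it, so R is the smallest.

R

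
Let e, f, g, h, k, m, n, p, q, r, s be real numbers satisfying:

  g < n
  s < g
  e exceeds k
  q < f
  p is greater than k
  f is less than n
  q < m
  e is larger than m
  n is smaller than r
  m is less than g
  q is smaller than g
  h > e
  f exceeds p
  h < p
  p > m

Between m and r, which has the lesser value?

Following the relations from m: m < e < h < p < f < n < r.
So m < r; m is the smaller of the two.

m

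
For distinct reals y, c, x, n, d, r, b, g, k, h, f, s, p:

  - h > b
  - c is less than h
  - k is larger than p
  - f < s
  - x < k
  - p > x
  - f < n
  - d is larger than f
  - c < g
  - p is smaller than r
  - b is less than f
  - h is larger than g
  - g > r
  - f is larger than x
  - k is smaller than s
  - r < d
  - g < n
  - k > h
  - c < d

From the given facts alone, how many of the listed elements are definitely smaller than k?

From k the given relations immediately reach x, p, h.
From those, b, c, g — 6 in total.
From those, r — 7 in total.
Nothing else is reachable below k; 7 in all.

7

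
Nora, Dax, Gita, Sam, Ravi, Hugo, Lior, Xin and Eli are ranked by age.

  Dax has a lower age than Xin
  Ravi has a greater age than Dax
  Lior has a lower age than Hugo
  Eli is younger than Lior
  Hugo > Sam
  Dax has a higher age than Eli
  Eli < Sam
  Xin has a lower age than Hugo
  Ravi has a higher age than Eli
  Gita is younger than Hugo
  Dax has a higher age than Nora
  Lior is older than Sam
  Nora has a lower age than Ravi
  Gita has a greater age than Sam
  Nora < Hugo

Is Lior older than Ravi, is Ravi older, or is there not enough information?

undetermined

Following every chain through Lior: above Lior we get Hugo; below Lior we get Eli, Sam.
Ravi is not reached, and no chain runs the other way from Ravi to Lior.
So the given relations leave the order of Lior and Ravi undetermined.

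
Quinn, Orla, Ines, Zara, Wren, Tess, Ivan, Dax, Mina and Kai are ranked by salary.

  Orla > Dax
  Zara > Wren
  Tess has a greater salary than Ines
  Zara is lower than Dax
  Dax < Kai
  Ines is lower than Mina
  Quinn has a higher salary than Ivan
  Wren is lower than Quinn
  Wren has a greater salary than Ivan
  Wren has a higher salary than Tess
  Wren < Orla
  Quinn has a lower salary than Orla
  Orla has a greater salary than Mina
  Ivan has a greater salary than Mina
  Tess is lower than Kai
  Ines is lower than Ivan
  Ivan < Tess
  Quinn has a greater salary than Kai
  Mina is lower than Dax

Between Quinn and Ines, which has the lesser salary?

Ines

Ines < Mina < Ivan < Tess < Wren < Zara < Dax < Kai < Quinn, by transitivity through Mina, Ivan, Tess, Wren, Zara, Dax, Kai.
So Ines < Quinn; Ines is the lower of the two.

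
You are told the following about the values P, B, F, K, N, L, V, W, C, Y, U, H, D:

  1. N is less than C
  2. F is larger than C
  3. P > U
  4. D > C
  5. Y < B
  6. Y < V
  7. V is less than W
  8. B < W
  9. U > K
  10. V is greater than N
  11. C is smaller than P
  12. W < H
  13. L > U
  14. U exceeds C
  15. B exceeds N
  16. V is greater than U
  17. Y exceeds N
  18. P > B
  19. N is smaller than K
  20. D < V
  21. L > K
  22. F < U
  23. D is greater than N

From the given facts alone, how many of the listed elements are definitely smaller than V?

7

From V the given relations immediately reach N, Y, U, D.
From those, C, K, F — 7 in total.
Nothing else is reachable below V; 7 in all.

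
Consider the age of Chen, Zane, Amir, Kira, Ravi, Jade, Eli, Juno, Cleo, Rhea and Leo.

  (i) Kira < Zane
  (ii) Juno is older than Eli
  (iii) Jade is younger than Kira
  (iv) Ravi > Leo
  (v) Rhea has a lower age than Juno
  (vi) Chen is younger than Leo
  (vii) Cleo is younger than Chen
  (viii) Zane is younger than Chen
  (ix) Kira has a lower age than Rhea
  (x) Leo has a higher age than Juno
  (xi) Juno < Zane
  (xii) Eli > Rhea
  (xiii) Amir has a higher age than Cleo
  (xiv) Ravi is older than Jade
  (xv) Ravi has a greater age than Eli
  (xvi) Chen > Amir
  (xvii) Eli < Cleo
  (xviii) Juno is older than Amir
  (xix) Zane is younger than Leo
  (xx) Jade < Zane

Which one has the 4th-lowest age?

Chaining the given pairs: Jade < Kira < Rhea < Eli < Cleo < Amir < Juno < Zane < Chen < Leo < Ravi.
The 4th smallest is Eli.

Eli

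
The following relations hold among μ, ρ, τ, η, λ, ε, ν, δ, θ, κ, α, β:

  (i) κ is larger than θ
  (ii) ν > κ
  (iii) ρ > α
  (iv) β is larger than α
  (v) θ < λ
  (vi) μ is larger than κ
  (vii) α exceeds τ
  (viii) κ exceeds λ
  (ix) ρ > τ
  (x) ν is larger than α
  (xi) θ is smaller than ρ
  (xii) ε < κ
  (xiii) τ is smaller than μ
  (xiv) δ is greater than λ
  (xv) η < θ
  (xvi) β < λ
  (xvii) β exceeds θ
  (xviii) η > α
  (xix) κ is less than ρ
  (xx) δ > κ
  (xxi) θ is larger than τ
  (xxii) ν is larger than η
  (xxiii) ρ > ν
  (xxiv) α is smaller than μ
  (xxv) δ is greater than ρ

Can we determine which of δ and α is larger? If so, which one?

α < η and η < θ give α < θ.
Then θ < β extends the chain to β.
Then β < λ extends the chain to λ.
Then λ < κ extends the chain to κ.
Then κ < ν extends the chain to ν.
Then ν < ρ extends the chain to ρ.
Then ρ < δ extends the chain to δ.
So δ is larger.

δ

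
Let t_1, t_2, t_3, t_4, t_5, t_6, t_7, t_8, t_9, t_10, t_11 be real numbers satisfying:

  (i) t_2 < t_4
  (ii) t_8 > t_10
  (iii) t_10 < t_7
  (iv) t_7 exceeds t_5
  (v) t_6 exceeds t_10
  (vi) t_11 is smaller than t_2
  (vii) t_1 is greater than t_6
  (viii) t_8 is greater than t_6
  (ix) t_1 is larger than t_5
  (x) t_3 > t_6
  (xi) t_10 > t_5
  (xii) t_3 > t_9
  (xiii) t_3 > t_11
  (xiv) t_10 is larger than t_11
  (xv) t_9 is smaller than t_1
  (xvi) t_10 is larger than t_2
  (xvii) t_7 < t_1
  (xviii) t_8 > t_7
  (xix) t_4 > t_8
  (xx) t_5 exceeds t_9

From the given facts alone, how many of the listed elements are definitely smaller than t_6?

5

From t_6 the given relations immediately reach t_10.
From those, t_11, t_5, t_2 — 4 in total.
From those, t_9 — 5 in total.
Nothing else is reachable below t_6; 5 in all.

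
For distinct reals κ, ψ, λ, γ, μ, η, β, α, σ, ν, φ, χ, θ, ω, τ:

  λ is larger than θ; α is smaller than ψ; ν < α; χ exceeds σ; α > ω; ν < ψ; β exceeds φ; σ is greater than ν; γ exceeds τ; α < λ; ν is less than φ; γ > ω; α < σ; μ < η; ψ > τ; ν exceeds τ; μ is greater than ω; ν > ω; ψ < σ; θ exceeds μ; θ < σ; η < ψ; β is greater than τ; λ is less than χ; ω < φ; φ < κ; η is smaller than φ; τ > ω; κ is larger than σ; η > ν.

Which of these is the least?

τ is not least since ω < τ; μ is not least since ω < μ; γ is not least since τ < γ; ν is not least since ω < ν; θ is not least since μ < θ; η is not least since ν < η; φ is not least since ω < φ; α is not least since ω < α; β is not least since τ < β; ψ is not least since η < ψ; σ is not least since ν < σ; κ is not least since φ < κ; λ is not least since θ < λ; χ is not least since σ < χ.
Only ω has nothing below it, so ω is the least.

ω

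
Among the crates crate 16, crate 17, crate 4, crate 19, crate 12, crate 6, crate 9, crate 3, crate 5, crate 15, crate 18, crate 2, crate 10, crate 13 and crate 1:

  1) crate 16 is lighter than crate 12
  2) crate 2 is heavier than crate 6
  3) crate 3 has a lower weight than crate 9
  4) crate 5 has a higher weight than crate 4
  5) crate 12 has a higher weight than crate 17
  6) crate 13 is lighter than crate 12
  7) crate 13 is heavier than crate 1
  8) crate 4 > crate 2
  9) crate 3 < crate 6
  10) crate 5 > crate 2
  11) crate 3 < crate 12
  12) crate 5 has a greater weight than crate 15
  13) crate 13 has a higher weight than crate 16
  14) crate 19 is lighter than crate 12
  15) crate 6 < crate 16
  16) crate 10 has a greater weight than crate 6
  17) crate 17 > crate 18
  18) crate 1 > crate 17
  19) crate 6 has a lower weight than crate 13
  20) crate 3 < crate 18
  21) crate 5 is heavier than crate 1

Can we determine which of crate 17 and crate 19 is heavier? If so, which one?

Following every chain through crate 17: above crate 17 we get crate 1, crate 13, crate 12, crate 5; below crate 17 we get crate 3, crate 18.
crate 19 is not reached, and no chain runs the other way from crate 19 to crate 17.
So the given relations leave the order of crate 17 and crate 19 undetermined.

undetermined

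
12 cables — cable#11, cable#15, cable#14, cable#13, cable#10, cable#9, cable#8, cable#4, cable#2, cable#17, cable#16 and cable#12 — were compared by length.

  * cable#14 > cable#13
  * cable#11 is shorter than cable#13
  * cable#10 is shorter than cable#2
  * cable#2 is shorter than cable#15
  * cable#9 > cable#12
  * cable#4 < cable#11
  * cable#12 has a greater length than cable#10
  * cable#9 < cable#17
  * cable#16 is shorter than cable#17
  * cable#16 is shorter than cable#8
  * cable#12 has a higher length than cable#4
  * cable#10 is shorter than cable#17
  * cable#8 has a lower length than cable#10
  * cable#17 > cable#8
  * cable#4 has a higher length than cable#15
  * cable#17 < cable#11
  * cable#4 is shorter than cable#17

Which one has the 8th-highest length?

cable#15

Piecing the relations together gives one ordering: cable#16 < cable#8 < cable#10 < cable#2 < cable#15 < cable#4 < cable#12 < cable#9 < cable#17 < cable#11 < cable#13 < cable#14.
Counting 8 from the largest end gives cable#15.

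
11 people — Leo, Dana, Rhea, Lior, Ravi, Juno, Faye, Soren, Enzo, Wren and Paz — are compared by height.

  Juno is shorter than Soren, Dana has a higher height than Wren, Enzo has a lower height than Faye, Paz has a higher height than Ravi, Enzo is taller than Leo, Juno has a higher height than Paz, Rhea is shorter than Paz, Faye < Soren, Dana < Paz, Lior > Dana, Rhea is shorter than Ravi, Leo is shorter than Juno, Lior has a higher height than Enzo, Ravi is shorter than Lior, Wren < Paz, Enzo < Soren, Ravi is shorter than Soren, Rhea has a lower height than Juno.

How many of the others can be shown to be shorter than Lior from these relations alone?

6

The elements the relations force below Lior are Rhea, Leo, Ravi, Enzo, Wren, Dana — no chain reaches any other.
That is 6.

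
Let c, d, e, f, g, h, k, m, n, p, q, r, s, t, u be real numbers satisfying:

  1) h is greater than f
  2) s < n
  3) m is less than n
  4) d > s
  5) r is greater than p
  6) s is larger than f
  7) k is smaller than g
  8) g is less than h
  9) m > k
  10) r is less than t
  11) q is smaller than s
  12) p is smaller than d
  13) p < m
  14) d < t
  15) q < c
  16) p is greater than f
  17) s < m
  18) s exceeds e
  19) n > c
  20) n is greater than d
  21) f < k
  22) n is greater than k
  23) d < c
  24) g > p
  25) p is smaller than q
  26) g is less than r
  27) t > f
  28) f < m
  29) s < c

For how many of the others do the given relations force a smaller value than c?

From c the given relations immediately reach q, s, d.
From those, f, p, e — 6 in total.
No other element is forced below c by the given relations, so the count is 6.

6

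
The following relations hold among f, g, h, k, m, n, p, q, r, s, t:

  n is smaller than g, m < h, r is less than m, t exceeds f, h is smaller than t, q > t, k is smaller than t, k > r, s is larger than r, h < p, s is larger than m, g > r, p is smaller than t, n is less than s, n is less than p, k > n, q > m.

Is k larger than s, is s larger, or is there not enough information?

Following every chain through k: above k we get t, q; below k we get n, r.
s is not reached, and no chain runs the other way from s to k.
So the given relations leave the order of k and s undetermined.

undetermined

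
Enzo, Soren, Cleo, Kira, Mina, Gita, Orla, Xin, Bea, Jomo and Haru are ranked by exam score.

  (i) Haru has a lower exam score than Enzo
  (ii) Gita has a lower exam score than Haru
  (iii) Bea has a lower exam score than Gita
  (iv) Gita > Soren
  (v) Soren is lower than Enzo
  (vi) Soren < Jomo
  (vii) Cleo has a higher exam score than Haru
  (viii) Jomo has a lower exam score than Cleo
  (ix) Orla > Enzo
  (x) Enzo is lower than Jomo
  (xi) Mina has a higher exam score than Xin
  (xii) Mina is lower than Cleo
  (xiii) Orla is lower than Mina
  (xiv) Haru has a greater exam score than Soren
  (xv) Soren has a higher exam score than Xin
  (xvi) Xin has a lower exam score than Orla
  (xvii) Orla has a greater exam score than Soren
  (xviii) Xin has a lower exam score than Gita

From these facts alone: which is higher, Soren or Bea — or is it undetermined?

Following every chain through Soren: above Soren we get Gita, Haru, Enzo, Orla, Jomo, Mina, Cleo; below Soren we get Xin.
Bea is not reached, and no chain runs the other way from Bea to Soren.
So the given relations leave the order of Soren and Bea undetermined.

undetermined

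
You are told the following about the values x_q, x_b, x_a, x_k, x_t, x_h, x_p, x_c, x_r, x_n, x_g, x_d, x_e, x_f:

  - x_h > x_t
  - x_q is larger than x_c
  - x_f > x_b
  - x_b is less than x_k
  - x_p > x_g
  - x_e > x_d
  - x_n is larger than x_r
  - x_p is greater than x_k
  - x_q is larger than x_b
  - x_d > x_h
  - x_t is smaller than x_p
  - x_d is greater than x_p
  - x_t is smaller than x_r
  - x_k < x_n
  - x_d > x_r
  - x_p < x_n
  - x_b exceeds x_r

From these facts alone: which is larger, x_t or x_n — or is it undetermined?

x_n

x_t < x_r and x_r < x_b give x_t < x_b.
Then x_b < x_k extends the chain to x_k.
Then x_k < x_n extends the chain to x_n.
So x_n is larger.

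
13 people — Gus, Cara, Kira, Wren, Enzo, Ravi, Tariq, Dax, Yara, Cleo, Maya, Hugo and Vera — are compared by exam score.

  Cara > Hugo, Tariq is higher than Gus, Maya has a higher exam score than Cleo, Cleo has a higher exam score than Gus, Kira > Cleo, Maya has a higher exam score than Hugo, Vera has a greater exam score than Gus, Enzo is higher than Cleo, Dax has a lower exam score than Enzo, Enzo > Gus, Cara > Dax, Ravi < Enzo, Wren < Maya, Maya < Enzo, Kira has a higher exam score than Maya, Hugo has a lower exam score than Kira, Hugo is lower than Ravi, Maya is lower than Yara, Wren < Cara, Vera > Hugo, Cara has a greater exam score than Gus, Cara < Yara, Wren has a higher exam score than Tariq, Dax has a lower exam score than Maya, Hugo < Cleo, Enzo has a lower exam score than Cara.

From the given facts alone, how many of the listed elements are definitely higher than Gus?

From Gus the given relations immediately reach Cleo, Tariq, Vera, Enzo, Cara.
From those, Wren, Maya, Kira, Yara — 9 in total.
Nothing else is reachable above Gus; 9 in all.

9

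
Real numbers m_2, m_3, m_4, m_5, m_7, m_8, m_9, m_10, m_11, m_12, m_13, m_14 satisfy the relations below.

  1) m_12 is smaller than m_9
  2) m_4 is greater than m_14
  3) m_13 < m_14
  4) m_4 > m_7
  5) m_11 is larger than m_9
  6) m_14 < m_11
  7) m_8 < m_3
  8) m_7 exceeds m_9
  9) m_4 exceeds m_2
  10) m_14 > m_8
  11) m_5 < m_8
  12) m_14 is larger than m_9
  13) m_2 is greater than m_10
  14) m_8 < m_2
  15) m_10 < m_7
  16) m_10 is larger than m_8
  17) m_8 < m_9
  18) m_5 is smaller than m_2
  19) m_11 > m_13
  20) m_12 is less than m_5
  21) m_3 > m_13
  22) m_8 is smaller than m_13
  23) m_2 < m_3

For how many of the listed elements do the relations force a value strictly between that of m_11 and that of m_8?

3

Chaining upward from m_8 reaches: m_9, m_10, m_13, m_7, m_14, m_2, m_3, m_4.
Chaining downward from m_11 reaches: m_12, m_5, m_9, m_13, m_14.
Strictly between m_8 and m_11 are those in both lists: m_9, m_13, m_14 — 3 elements.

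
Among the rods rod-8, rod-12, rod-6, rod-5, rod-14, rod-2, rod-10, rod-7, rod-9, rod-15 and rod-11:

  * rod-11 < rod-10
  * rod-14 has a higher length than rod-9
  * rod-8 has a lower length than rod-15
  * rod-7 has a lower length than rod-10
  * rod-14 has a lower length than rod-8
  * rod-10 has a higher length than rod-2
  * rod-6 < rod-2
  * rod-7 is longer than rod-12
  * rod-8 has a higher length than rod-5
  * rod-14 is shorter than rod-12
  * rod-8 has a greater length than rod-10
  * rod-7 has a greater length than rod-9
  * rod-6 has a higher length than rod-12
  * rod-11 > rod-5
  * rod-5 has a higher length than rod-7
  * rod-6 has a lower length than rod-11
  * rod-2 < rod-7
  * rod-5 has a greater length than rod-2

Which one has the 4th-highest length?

Piecing the relations together gives one ordering: rod-9 < rod-14 < rod-12 < rod-6 < rod-2 < rod-7 < rod-5 < rod-11 < rod-10 < rod-8 < rod-15.
The 4th largest is rod-11.

rod-11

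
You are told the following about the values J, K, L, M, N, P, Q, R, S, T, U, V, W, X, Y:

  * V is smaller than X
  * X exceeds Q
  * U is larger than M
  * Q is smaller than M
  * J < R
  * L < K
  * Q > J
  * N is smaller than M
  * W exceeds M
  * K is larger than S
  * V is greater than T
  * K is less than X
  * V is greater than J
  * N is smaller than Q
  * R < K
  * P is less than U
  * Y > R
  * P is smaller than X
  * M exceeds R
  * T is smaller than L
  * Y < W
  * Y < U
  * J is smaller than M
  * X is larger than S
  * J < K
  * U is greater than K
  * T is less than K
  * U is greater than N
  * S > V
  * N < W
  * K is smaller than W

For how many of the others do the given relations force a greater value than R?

6

Directly above R: Y, M, K.
One step further: U, X, W (6 so far).
No other element is forced above R by the given relations, so the count is 6.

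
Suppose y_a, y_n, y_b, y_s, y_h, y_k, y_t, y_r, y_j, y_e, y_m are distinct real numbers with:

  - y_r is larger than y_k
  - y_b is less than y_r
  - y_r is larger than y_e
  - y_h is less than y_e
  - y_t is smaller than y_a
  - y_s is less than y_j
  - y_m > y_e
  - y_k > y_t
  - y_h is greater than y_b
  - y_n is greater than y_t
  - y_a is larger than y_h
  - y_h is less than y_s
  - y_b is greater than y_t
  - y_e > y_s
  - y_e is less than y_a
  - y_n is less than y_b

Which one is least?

y_n is not least since y_t < y_n; y_k is not least since y_t < y_k; y_b is not least since y_n < y_b; y_h is not least since y_b < y_h; y_s is not least since y_h < y_s; y_e is not least since y_h < y_e; y_m is not least since y_e < y_m; y_j is not least since y_s < y_j; y_a is not least since y_h < y_a; y_r is not least since y_k < y_r.
Only y_t has nothing below it, so y_t is the least.

y_t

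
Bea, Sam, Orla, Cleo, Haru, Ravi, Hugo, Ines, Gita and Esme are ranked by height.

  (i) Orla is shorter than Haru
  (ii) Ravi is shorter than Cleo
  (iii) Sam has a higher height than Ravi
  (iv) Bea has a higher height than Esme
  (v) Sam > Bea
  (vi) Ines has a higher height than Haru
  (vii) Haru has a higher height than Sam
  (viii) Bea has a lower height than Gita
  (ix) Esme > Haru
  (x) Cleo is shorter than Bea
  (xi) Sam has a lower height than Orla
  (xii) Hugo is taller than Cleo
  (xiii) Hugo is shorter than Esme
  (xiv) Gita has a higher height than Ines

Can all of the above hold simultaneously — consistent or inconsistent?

Chaining the given relations yields Esme < Bea < Sam < Orla < Haru, so Esme < Haru. But one relation states Haru < Esme. These cannot both hold.

inconsistent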